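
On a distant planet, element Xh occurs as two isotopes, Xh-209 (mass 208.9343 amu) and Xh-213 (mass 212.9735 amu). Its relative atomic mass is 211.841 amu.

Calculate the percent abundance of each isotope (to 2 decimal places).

Xh-209: 28.04%, Xh-213: 71.96%

Let x be the fractional abundance of Xh-209; then Xh-213 has abundance 1 − x.
208.9343·x + 212.9735·(1 − x) = 211.841
(208.9343 − 212.9735)·x = 211.841 − 212.9735
x = -1.1325 / -4.0392 = 0.28038 → 28.04% Xh-209, 71.96% Xh-213.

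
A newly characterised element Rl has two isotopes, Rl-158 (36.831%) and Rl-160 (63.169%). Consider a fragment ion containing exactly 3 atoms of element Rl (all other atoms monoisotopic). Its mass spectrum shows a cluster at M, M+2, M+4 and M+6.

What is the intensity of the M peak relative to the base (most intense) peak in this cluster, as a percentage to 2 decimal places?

(0.36831 + 0.63169)^3 gives M 0.0500, M+2 0.2571, M+4 0.4409, M+6 0.2521; the largest is M+4.
P(M+4) = C(3,2) × 0.36831^1 × 0.63169^2 = 3 × 0.36831 × 0.39903226 = 0.440903 (base)
P(M) = C(3,0) × 0.36831^3 × 0.63169^0 = 1 × 0.04996208 × 1.0000 = 0.049962
Relative intensity = 0.049962 / 0.440903 × 100 = 11.33

11.33%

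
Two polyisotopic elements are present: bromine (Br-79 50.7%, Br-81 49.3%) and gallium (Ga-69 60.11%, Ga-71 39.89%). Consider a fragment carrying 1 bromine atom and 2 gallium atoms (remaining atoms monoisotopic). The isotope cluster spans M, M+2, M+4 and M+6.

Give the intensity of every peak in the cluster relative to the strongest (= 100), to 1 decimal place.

43.5 : 100.0 : 75.3 : 18.6

Bromine pattern (n=1): 0.5070 : 0.4930
Gallium pattern (n=2): 0.36132121 : 0.47955758 : 0.15912121
Convolve the two distributions (both contribute in 2-u steps):
  M: 0.5070×0.36132121 = 0.183190
  M+2: 0.5070×0.47955758 + 0.4930×0.36132121 = 0.421267
  M+4: 0.5070×0.15912121 + 0.4930×0.47955758 = 0.317096
  M+6: 0.4930×0.15912121 = 0.078447
Scale to base peak (0.421267) = 100: 43.5 : 100.0 : 75.3 : 18.6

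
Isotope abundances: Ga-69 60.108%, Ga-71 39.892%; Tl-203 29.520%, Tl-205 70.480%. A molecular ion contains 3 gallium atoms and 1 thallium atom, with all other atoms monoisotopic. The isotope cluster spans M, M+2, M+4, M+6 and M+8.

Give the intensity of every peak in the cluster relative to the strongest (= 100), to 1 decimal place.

Gallium pattern (n=3): 0.2171685 : 0.432386 : 0.2869625 : 0.063483
Thallium pattern (n=1): 0.2952 : 0.7048
Convolve the two distributions (both contribute in 2-u steps):
  M: 0.2171685×0.2952 = 0.064108
  M+2: 0.2171685×0.7048 + 0.432386×0.2952 = 0.280701
  M+4: 0.432386×0.7048 + 0.2869625×0.2952 = 0.389457
  M+6: 0.2869625×0.7048 + 0.063483×0.2952 = 0.220991
  M+8: 0.063483×0.7048 = 0.044743
Scale to base peak (0.389457) = 100: 16.5 : 72.1 : 100.0 : 56.7 : 11.5

16.5 : 72.1 : 100.0 : 56.7 : 11.5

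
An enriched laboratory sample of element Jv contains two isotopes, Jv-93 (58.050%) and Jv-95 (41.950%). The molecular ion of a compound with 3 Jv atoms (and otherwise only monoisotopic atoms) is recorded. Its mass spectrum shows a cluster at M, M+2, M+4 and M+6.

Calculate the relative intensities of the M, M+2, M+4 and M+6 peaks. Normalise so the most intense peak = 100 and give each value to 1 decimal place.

Expanding (0.58050 + 0.41950)^3:
P(M) = 0.58050^3 = 0.195617
P(M+2) = 3 × 0.58050^2 × 0.41950^1 = 0.424090
P(M+4) = 3 × 0.58050^1 × 0.41950^2 = 0.306470
P(M+6) = 0.41950^3 = 0.073824
The M+2 peak is largest (0.424090); scaling to 100 gives 46.1 : 100.0 : 72.3 : 17.4.

46.1 : 100.0 : 72.3 : 17.4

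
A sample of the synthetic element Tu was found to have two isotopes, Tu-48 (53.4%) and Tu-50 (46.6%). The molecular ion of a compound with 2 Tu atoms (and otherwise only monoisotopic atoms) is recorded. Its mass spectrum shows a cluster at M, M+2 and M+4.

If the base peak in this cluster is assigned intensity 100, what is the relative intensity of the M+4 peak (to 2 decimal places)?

Term probabilities: M 0.2852, M+2 0.4977, M+4 0.2172. Base peak = M+2.
P(M+2) = C(2,1) × 0.534^1 × 0.466^1 = 2 × 0.5340 × 0.4660 = 0.497688 (base)
P(M+4) = C(2,2) × 0.534^0 × 0.466^2 = 1 × 1.0000 × 0.217156 = 0.217156
Relative intensity = 0.217156 / 0.497688 × 100 = 43.63

43.63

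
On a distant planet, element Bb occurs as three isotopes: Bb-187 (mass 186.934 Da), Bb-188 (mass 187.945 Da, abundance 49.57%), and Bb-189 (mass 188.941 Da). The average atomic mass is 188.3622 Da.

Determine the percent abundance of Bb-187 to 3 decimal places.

4.239%

Let x and y be the fractions of Bb-187 and Bb-189. Then x + y = 1 − 0.4957 = 0.5043 and 186.934x + 188.941y = 188.3622 − 0.4957×187.945 = 95.1978635.
Substituting: 186.934x + 188.941(0.5043 − x) = 95.1978635
(186.934 − 188.941)x = -0.0850828  ⇒  x = 0.04239, y = 0.46191
Bb-187: 4.239%, Bb-189: 46.191%.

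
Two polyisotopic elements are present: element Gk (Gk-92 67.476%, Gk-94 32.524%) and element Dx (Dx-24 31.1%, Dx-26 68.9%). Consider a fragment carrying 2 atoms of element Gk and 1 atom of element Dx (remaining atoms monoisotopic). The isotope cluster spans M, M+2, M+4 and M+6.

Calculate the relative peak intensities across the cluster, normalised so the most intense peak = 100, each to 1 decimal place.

Element Gk pattern (n=2): 0.45530106 : 0.43891788 : 0.10578106
Element Dx pattern (n=1): 0.3110 : 0.6890
Convolve the two distributions (both contribute in 2-u steps):
  M: 0.45530106×0.3110 = 0.141599
  M+2: 0.45530106×0.6890 + 0.43891788×0.3110 = 0.450206
  M+4: 0.43891788×0.6890 + 0.10578106×0.3110 = 0.335312
  M+6: 0.10578106×0.6890 = 0.072883
Scale to base peak (0.450206) = 100: 31.5 : 100.0 : 74.5 : 16.2

31.5 : 100.0 : 74.5 : 16.2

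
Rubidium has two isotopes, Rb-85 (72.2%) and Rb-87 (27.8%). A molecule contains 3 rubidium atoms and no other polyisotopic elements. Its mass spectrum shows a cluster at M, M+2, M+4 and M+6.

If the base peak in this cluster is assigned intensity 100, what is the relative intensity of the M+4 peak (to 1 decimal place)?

38.5

(0.722 + 0.278)^3 gives M 0.3764, M+2 0.4348, M+4 0.1674, M+6 0.0215; the largest is M+2.
P(M+2) = C(3,1) × 0.722^2 × 0.278^1 = 3 × 0.521284 × 0.2780 = 0.434751 (base)
P(M+4) = C(3,2) × 0.722^1 × 0.278^2 = 3 × 0.7220 × 0.077284 = 0.167397
Relative intensity = 0.167397 / 0.434751 × 100 = 38.5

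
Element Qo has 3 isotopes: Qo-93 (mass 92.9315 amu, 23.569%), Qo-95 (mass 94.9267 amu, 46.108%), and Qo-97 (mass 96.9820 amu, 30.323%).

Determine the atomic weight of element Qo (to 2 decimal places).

95.08 amu

The abundance-weighted mean is 0.23569 × 92.9315 + 0.46108 × 94.9267 + 0.30323 × 96.9820
= 21.90303 + 43.76880 + 29.40785 = 95.07968 amu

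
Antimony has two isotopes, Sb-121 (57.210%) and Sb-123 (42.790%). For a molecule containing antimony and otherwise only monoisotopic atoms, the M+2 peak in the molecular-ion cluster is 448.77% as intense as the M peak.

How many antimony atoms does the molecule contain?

6

The M+2/M ratio from n Sb atoms is n · q/p = n · 0.42790/0.57210.
n = 4.4877 × 0.57210/0.42790 = 6.00 ≈ 6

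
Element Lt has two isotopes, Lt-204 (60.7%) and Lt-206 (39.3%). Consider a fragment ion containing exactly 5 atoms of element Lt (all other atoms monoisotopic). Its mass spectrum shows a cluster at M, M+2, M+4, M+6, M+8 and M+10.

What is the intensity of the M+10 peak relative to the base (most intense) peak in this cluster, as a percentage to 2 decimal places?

2.71%

(0.607 + 0.393)^5 gives M 0.0824, M+2 0.2668, M+4 0.3454, M+6 0.2236, M+8 0.0724, M+10 0.0094; the largest is M+4.
P(M+4) = C(5,2) × 0.607^3 × 0.393^2 = 10 × 0.22364854 × 0.154449 = 0.345423 (base)
P(M+10) = C(5,5) × 0.607^0 × 0.393^5 = 1 × 1.0000 × 0.00937482 = 0.009375
Relative intensity = 0.009375 / 0.345423 × 100 = 2.71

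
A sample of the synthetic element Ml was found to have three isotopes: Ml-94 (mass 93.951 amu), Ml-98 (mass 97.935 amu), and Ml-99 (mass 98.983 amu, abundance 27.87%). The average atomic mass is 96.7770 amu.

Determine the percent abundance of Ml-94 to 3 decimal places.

36.398%

Let x and y be the fractions of Ml-94 and Ml-98. Then x + y = 1 − 0.2787 = 0.7213 and 93.951x + 97.935y = 96.7770 − 0.2787×98.983 = 69.1904379.
Substituting: 93.951x + 97.935(0.7213 − x) = 69.1904379
(93.951 − 97.935)x = -1.4500776  ⇒  x = 0.36398, y = 0.35732
Ml-94: 36.398%, Ml-98: 35.732%.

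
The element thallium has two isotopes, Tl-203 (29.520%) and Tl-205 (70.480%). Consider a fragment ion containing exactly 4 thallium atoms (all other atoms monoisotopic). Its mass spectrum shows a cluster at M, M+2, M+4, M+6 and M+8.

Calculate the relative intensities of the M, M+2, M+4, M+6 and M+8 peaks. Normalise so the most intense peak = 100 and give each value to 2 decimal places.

Expanding (0.29520 + 0.70480)^4:
P(M) = 0.29520^4 = 0.007594
P(M+2) = 4 × 0.29520^3 × 0.70480^1 = 0.072523
P(M+4) = 6 × 0.29520^2 × 0.70480^2 = 0.259726
P(M+6) = 4 × 0.29520^1 × 0.70480^3 = 0.413403
P(M+8) = 0.70480^4 = 0.246754
The M+6 peak is largest (0.413403); scaling to 100 gives 1.84 : 17.54 : 62.83 : 100.00 : 59.69.

1.84 : 17.54 : 62.83 : 100.00 : 59.69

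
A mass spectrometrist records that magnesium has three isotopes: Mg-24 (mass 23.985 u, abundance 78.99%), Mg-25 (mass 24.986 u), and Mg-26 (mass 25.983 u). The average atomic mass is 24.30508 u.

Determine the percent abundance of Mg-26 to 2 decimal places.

The remaining 21.01% is split between Mg-25 (fraction x) and Mg-26 (fraction 0.2101 − x).
Substituting: 24.986x + 25.983(0.2101 − x) = 5.3593285
(24.986 − 25.983)x = -0.0996998  ⇒  x = 0.10000, y = 0.11010
Mg-25: 10.00%, Mg-26: 11.01%.

11.01%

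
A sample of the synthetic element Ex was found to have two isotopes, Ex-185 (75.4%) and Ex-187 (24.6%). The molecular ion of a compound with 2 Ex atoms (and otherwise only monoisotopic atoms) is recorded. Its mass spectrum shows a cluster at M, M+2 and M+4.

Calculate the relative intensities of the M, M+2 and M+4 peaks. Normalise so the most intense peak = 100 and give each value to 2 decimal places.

100.00 : 65.25 : 10.64

Each Ex atom is independently Ex-185 (p = 0.754) or Ex-187 (q = 0.246); the cluster is the binomial expansion (p + q)^2.
P(M) = 0.754^2 = 0.568516
P(M+2) = 2 × 0.754^1 × 0.246^1 = 0.370968
P(M+4) = 0.246^2 = 0.060516
The M peak is largest (0.568516); scaling to 100 gives 100.00 : 65.25 : 10.64.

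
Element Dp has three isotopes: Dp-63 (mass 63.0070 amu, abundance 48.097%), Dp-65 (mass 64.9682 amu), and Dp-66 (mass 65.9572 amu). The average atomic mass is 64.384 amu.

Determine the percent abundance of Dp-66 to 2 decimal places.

36.31%

The remaining 51.903% is split between Dp-65 (fraction x) and Dp-66 (fraction 0.51903 − x).
Substituting: 64.9682x + 65.9572(0.51903 − x) = 34.07952321
(64.9682 − 65.9572)x = -0.154242306  ⇒  x = 0.15596, y = 0.36307
Dp-65: 15.60%, Dp-66: 36.31%.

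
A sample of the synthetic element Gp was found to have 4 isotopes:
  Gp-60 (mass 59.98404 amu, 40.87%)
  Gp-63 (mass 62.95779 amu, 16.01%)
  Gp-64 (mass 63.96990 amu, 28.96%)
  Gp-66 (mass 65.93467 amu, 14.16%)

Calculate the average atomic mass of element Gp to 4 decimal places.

62.4571 amu

Ar = Σ fᵢ·mᵢ = 0.4087 × 59.98404 + 0.1601 × 62.95779 + 0.2896 × 63.96990 + 0.1416 × 65.93467
= 24.515477 + 10.079542 + 18.525683 + 9.336349 = 62.457051 amu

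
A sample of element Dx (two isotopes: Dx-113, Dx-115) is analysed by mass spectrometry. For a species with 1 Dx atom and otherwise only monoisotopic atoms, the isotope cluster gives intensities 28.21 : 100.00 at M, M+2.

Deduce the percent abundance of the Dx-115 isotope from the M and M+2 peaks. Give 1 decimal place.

Write p for the Dx-113 fraction. I(M+2)/I(M) = [C(1,1)·p^0·(1−p)] / p^1 = 1·(1−p)/p = 100.00/28.21 = 3.5448
(1−p)/p = 3.5448/1 = 3.5448  ⇒  p = 1/(1 + 3.5448) = 0.2200
Dx-113: 22.0%, Dx-115: 78.0%.

78.0%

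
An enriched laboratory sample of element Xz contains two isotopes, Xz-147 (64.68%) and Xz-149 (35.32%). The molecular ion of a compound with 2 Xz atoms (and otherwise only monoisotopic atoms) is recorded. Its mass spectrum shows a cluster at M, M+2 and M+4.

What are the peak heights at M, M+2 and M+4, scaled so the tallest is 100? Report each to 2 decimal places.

91.56 : 100.00 : 27.30

Expanding (0.6468 + 0.3532)^2:
P(M) = 0.6468^2 = 0.418350
P(M+2) = 2 × 0.6468^1 × 0.3532^1 = 0.456900
P(M+4) = 0.3532^2 = 0.124750
The M+2 peak is largest (0.456900); scaling to 100 gives 91.56 : 100.00 : 27.30.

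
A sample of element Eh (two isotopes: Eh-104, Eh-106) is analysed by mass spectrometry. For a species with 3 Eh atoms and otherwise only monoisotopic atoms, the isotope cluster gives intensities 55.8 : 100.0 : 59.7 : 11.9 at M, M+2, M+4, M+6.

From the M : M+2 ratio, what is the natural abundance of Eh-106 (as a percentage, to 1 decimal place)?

If p is the fraction of Eh that is Eh-104, then I(M+2)/I(M) = [C(3,1)·p^2·(1−p)] / p^3 = 3·(1−p)/p = 100.0/55.8 = 1.7921
(1−p)/p = 1.7921/3 = 0.5974  ⇒  p = 1/(1 + 0.5974) = 0.6260
Eh-104: 62.6%, Eh-106: 37.4%.

37.4%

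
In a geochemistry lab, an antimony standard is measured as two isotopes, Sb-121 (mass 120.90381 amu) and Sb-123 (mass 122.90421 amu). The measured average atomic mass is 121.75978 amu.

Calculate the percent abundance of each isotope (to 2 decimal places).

Writing the weighted mean with unknown fraction x of Sb-121:
120.90381·x + 122.90421·(1 − x) = 121.75978
(120.90381 − 122.90421)·x = 121.75978 − 122.90421
x = -1.14443 / -2.00040 = 0.57210 → 57.21% Sb-121, 42.79% Sb-123.

Sb-121: 57.21%, Sb-123: 42.79%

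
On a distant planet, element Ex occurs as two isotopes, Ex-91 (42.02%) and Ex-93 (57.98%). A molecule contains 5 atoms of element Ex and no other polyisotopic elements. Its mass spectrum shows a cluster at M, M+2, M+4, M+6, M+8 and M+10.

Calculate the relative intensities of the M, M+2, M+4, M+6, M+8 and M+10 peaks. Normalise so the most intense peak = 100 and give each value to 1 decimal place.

3.8 : 26.3 : 72.5 : 100.0 : 69.0 : 19.0

Each Ex atom is independently Ex-91 (p = 0.4202) or Ex-93 (q = 0.5798); the cluster is the binomial expansion (p + q)^5.
P(M) = 0.4202^5 = 0.013100
P(M+2) = 5 × 0.4202^4 × 0.5798^1 = 0.090380
P(M+4) = 10 × 0.4202^3 × 0.5798^2 = 0.249416
P(M+6) = 10 × 0.4202^2 × 0.5798^3 = 0.344149
P(M+8) = 5 × 0.4202^1 × 0.5798^4 = 0.237432
P(M+10) = 0.5798^5 = 0.065523
The M+6 peak is largest (0.344149); scaling to 100 gives 3.8 : 26.3 : 72.5 : 100.0 : 69.0 : 19.0.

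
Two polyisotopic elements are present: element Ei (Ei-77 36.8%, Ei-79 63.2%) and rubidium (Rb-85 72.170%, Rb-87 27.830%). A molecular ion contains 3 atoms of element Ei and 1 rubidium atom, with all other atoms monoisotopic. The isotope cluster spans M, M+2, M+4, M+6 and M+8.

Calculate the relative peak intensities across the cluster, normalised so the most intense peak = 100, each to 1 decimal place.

Element Ei pattern (n=3): 0.04983603 : 0.2567639 : 0.4409641 : 0.25243597
Rubidium pattern (n=1): 0.7217 : 0.2783
Convolve the two distributions (both contribute in 2-u steps):
  M: 0.04983603×0.7217 = 0.035967
  M+2: 0.04983603×0.2783 + 0.2567639×0.7217 = 0.199176
  M+4: 0.2567639×0.2783 + 0.4409641×0.7217 = 0.389701
  M+6: 0.4409641×0.2783 + 0.25243597×0.7217 = 0.304903
  M+8: 0.25243597×0.2783 = 0.070253
Scale to base peak (0.389701) = 100: 9.2 : 51.1 : 100.0 : 78.2 : 18.0

9.2 : 51.1 : 100.0 : 78.2 : 18.0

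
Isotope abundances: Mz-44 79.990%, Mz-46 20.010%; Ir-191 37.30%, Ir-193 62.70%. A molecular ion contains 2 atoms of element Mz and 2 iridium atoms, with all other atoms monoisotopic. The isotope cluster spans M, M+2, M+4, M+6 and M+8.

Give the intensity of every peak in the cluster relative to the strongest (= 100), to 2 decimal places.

Element Mz pattern (n=2): 0.63984001 : 0.32011998 : 0.04004001
Iridium pattern (n=2): 0.139129 : 0.467742 : 0.393129
Convolve the two distributions (both contribute in 2-u steps):
  M: 0.63984001×0.139129 = 0.089020
  M+2: 0.63984001×0.467742 + 0.32011998×0.139129 = 0.343818
  M+4: 0.63984001×0.393129 + 0.32011998×0.467742 + 0.04004001×0.139129 = 0.406844
  M+6: 0.32011998×0.393129 + 0.04004001×0.467742 = 0.144577
  M+8: 0.04004001×0.393129 = 0.015741
Scale to base peak (0.406844) = 100: 21.88 : 84.51 : 100.00 : 35.54 : 3.87

21.88 : 84.51 : 100.00 : 35.54 : 3.87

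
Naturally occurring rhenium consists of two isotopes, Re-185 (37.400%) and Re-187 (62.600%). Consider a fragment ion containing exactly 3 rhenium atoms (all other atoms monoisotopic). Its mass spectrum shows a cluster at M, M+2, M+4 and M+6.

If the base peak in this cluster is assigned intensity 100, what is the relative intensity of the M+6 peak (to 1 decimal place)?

Binomial terms of (0.37400 + 0.62600)^3: M 0.0523, M+2 0.2627, M+4 0.4397, M+6 0.2453 → M+4 is the base peak.
P(M+4) = C(3,2) × 0.37400^1 × 0.62600^2 = 3 × 0.3740 × 0.391876 = 0.439685 (base)
P(M+6) = C(3,3) × 0.37400^0 × 0.62600^3 = 1 × 1.0000 × 0.24531438 = 0.245314
Relative intensity = 0.245314 / 0.439685 × 100 = 55.8

55.8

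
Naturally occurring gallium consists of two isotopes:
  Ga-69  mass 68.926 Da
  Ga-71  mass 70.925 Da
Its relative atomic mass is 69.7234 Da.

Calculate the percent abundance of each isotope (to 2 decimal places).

Ga-69: 60.11%, Ga-71: 39.89%

With x = fraction of Ga-69 (so Ga-71 is 1 − x):
68.926·x + 70.925·(1 − x) = 69.7234
(68.926 − 70.925)·x = 69.7234 − 70.925
x = -1.2016 / -1.999 = 0.60110 → 60.11% Ga-69, 39.89% Ga-71.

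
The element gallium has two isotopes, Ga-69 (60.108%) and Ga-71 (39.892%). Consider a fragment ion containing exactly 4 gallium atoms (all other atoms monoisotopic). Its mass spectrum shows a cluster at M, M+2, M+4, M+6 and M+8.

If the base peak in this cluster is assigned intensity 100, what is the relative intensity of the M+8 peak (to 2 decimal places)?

7.31

Binomial terms of (0.60108 + 0.39892)^4: M 0.1305, M+2 0.3465, M+4 0.3450, M+6 0.1526, M+8 0.0253 → M+2 is the base peak.
P(M+2) = C(4,1) × 0.60108^3 × 0.39892^1 = 4 × 0.2171685 × 0.39892 = 0.346531 (base)
P(M+8) = C(4,4) × 0.60108^0 × 0.39892^4 = 1 × 1.0000 × 0.02532464 = 0.025325
Relative intensity = 0.025325 / 0.346531 × 100 = 7.31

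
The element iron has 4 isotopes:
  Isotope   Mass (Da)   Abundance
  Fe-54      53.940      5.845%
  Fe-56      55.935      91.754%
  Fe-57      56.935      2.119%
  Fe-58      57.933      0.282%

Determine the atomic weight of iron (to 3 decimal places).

55.845 Da

The abundance-weighted mean is 0.05845 × 53.940 + 0.91754 × 55.935 + 0.02119 × 56.935 + 0.00282 × 57.933
= 3.1528 + 51.3226 + 1.2065 + 0.1634 = 55.8453 Da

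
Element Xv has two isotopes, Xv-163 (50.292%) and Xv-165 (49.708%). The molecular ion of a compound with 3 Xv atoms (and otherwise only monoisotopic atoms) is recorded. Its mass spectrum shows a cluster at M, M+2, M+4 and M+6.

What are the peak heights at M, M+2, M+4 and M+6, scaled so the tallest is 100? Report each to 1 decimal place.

33.7 : 100.0 : 98.8 : 32.6

Each Xv atom is independently Xv-163 (p = 0.50292) or Xv-165 (q = 0.49708); the cluster is the binomial expansion (p + q)^3.
P(M) = 0.50292^3 = 0.127203
P(M+2) = 3 × 0.50292^2 × 0.49708^1 = 0.377177
P(M+4) = 3 × 0.50292^1 × 0.49708^2 = 0.372797
P(M+6) = 0.49708^3 = 0.122823
The M+2 peak is largest (0.377177); scaling to 100 gives 33.7 : 100.0 : 98.8 : 32.6.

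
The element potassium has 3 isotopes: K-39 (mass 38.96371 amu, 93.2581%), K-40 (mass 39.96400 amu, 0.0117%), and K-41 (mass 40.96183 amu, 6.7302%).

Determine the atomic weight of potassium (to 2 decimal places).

Average mass = Σ (abundance × isotope mass) = 0.932581 × 38.96371 + 0.000117 × 39.96400 + 0.067302 × 40.96183
= 36.336816 + 0.004676 + 2.756813 = 39.098305 amu

39.10 amu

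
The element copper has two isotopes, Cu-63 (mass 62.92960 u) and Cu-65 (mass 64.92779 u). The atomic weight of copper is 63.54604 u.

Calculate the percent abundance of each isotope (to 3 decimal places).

Cu-63: 69.150%, Cu-65: 30.850%

Writing the weighted mean with unknown fraction x of Cu-63:
62.92960·x + 64.92779·(1 − x) = 63.54604
(62.92960 − 64.92779)·x = 63.54604 − 64.92779
x = -1.38175 / -1.99819 = 0.69150 → 69.150% Cu-63, 30.850% Cu-65.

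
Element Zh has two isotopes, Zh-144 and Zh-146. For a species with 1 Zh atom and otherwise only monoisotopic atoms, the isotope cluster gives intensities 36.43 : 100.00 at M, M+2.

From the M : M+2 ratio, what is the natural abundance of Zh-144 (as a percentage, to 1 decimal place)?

26.7%

Let p = fractional abundance of Zh-144. I(M+2)/I(M) = [C(1,1)·p^0·(1−p)] / p^1 = 1·(1−p)/p = 100.00/36.43 = 2.7450
(1−p)/p = 2.7450/1 = 2.7450  ⇒  p = 1/(1 + 2.7450) = 0.2670
Zh-144: 26.7%, Zh-146: 73.3%.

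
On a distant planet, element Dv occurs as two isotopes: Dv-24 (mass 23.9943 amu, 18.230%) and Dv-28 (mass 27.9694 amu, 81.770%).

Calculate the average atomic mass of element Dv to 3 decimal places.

27.245 amu

Weight each isotope mass by its fractional abundance: 0.18230 × 23.9943 + 0.81770 × 27.9694
= 4.37416 + 22.87058 = 27.24474 amu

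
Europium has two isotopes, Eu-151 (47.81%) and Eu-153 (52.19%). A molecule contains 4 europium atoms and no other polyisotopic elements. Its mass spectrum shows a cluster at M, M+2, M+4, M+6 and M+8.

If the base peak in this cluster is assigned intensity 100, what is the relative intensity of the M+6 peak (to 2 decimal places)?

Term probabilities: M 0.0522, M+2 0.2281, M+4 0.3736, M+6 0.2719, M+8 0.0742. Base peak = M+4.
P(M+4) = C(4,2) × 0.4781^2 × 0.5219^2 = 6 × 0.22857961 × 0.27237961 = 0.373563 (base)
P(M+6) = C(4,3) × 0.4781^1 × 0.5219^3 = 4 × 0.4781 × 0.14215492 = 0.271857
Relative intensity = 0.271857 / 0.373563 × 100 = 72.77

72.77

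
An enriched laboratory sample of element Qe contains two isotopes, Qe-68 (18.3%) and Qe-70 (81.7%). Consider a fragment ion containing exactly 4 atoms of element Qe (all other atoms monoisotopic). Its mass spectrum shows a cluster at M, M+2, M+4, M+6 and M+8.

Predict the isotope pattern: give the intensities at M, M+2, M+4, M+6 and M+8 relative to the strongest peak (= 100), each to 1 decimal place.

0.3 : 4.5 : 30.1 : 89.6 : 100.0

Expanding (0.183 + 0.817)^4:
P(M) = 0.183^4 = 0.001122
P(M+2) = 4 × 0.183^3 × 0.817^1 = 0.020028
P(M+4) = 6 × 0.183^2 × 0.817^2 = 0.134121
P(M+6) = 4 × 0.183^1 × 0.817^3 = 0.399188
P(M+8) = 0.817^4 = 0.445542
The M+8 peak is largest (0.445542); scaling to 100 gives 0.3 : 4.5 : 30.1 : 89.6 : 100.0.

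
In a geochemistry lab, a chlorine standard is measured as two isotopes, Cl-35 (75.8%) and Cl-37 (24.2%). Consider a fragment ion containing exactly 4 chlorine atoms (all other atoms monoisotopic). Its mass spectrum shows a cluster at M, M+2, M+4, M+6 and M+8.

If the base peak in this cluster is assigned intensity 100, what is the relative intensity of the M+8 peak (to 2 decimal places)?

0.81

(0.758 + 0.242)^4 gives M 0.3301, M+2 0.4216, M+4 0.2019, M+6 0.0430, M+8 0.0034; the largest is M+2.
P(M+2) = C(4,1) × 0.758^3 × 0.242^1 = 4 × 0.43551951 × 0.2420 = 0.421583 (base)
P(M+8) = C(4,4) × 0.758^0 × 0.242^4 = 1 × 1.0000 × 0.00342974 = 0.003430
Relative intensity = 0.003430 / 0.421583 × 100 = 0.81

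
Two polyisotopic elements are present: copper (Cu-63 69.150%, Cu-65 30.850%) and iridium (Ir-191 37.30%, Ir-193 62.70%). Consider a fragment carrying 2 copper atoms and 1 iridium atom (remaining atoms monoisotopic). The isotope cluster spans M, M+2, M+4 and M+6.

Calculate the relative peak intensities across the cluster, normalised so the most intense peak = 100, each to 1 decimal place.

Copper pattern (n=2): 0.47817225 : 0.4266555 : 0.09517225
Iridium pattern (n=1): 0.3730 : 0.6270
Convolve the two distributions (both contribute in 2-u steps):
  M: 0.47817225×0.3730 = 0.178358
  M+2: 0.47817225×0.6270 + 0.4266555×0.3730 = 0.458957
  M+4: 0.4266555×0.6270 + 0.09517225×0.3730 = 0.303012
  M+6: 0.09517225×0.6270 = 0.059673
Scale to base peak (0.458957) = 100: 38.9 : 100.0 : 66.0 : 13.0

38.9 : 100.0 : 66.0 : 13.0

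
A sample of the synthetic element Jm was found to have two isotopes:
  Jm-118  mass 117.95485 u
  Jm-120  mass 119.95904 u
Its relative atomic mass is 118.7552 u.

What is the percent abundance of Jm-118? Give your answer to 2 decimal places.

With x = fraction of Jm-118 (so Jm-120 is 1 − x):
117.95485·x + 119.95904·(1 − x) = 118.7552
(117.95485 − 119.95904)·x = 118.7552 − 119.95904
x = -1.20384 / -2.00419 = 0.60066 → 60.07% Jm-118, 39.93% Jm-120.

60.07%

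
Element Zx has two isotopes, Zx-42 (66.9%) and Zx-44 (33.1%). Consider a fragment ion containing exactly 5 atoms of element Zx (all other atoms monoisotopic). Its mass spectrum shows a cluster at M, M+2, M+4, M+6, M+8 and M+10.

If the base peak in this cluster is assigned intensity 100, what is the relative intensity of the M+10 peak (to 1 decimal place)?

Term probabilities: M 0.1340, M+2 0.3315, M+4 0.3280, M+6 0.1623, M+8 0.0402, M+10 0.0040. Base peak = M+2.
P(M+2) = C(5,1) × 0.669^4 × 0.331^1 = 5 × 0.20031085 × 0.3310 = 0.331514 (base)
P(M+10) = C(5,5) × 0.669^0 × 0.331^5 = 1 × 1.0000 × 0.0039732 = 0.003973
Relative intensity = 0.003973 / 0.331514 × 100 = 1.2

1.2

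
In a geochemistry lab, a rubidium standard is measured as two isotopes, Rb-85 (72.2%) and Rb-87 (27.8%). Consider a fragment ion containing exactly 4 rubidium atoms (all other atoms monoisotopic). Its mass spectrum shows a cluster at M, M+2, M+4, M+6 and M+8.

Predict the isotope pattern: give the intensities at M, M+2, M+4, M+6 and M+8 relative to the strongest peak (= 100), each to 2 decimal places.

64.93 : 100.00 : 57.76 : 14.83 : 1.43

Expanding (0.722 + 0.278)^4:
P(M) = 0.722^4 = 0.271737
P(M+2) = 4 × 0.722^3 × 0.278^1 = 0.418520
P(M+4) = 6 × 0.722^2 × 0.278^2 = 0.241721
P(M+6) = 4 × 0.722^1 × 0.278^3 = 0.062049
P(M+8) = 0.278^4 = 0.005973
The M+2 peak is largest (0.418520); scaling to 100 gives 64.93 : 100.00 : 57.76 : 14.83 : 1.43.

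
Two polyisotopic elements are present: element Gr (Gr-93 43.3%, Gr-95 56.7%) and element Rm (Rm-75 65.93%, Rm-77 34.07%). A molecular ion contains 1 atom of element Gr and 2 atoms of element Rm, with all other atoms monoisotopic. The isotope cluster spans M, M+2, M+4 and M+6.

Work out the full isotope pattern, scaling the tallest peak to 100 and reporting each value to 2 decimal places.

Element Gr pattern (n=1): 0.4330 : 0.5670
Element Rm pattern (n=2): 0.43467649 : 0.44924702 : 0.11607649
Convolve the two distributions (both contribute in 2-u steps):
  M: 0.4330×0.43467649 = 0.188215
  M+2: 0.4330×0.44924702 + 0.5670×0.43467649 = 0.440986
  M+4: 0.4330×0.11607649 + 0.5670×0.44924702 = 0.304984
  M+6: 0.5670×0.11607649 = 0.065815
Scale to base peak (0.440986) = 100: 42.68 : 100.00 : 69.16 : 14.92

42.68 : 100.00 : 69.16 : 14.92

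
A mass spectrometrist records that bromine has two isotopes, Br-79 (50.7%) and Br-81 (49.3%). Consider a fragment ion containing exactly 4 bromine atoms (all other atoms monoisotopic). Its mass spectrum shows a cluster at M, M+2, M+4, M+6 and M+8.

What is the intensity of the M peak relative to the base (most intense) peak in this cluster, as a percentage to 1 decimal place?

Term probabilities: M 0.0661, M+2 0.2570, M+4 0.3749, M+6 0.2430, M+8 0.0591. Base peak = M+4.
P(M+4) = C(4,2) × 0.507^2 × 0.493^2 = 6 × 0.257049 × 0.243049 = 0.374853 (base)
P(M) = C(4,0) × 0.507^4 × 0.493^0 = 1 × 0.06607419 × 1.0000 = 0.066074
Relative intensity = 0.066074 / 0.374853 × 100 = 17.6

17.6%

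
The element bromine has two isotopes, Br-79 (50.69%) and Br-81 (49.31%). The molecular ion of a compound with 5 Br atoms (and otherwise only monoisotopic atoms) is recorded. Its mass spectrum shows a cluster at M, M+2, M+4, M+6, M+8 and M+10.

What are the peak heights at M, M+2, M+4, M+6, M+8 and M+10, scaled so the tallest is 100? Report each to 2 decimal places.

The 5 Br atoms are independent, so intensities follow the terms of (0.5069 + 0.4931)^5.
P(M) = 0.5069^5 = 0.033467
P(M+2) = 5 × 0.5069^4 × 0.4931^1 = 0.162777
P(M+4) = 10 × 0.5069^3 × 0.4931^2 = 0.316692
P(M+6) = 10 × 0.5069^2 × 0.4931^3 = 0.308070
P(M+8) = 5 × 0.5069^1 × 0.4931^4 = 0.149842
P(M+10) = 0.4931^5 = 0.029152
The M+4 peak is largest (0.316692); scaling to 100 gives 10.57 : 51.40 : 100.00 : 97.28 : 47.31 : 9.21.

10.57 : 51.40 : 100.00 : 97.28 : 47.31 : 9.21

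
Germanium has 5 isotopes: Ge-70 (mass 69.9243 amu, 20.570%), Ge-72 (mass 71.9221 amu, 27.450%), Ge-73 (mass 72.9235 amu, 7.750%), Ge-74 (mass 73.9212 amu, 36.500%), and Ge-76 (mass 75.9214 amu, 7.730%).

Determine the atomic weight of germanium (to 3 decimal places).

72.628 amu

Weight each isotope mass by its fractional abundance: 0.20570 × 69.9243 + 0.27450 × 71.9221 + 0.07750 × 72.9235 + 0.36500 × 73.9212 + 0.07730 × 75.9214
= 14.38343 + 19.74262 + 5.65157 + 26.98124 + 5.86872 = 72.62758 amu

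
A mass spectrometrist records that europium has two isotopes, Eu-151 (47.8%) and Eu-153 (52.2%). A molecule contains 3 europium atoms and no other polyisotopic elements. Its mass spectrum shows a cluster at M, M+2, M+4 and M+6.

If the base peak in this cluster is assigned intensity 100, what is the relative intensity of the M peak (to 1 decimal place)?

28.0

(0.478 + 0.522)^3 gives M 0.1092, M+2 0.3578, M+4 0.3907, M+6 0.1422; the largest is M+4.
P(M+4) = C(3,2) × 0.478^1 × 0.522^2 = 3 × 0.4780 × 0.272484 = 0.390742 (base)
P(M) = C(3,0) × 0.478^3 × 0.522^0 = 1 × 0.10921535 × 1.0000 = 0.109215
Relative intensity = 0.109215 / 0.390742 × 100 = 28.0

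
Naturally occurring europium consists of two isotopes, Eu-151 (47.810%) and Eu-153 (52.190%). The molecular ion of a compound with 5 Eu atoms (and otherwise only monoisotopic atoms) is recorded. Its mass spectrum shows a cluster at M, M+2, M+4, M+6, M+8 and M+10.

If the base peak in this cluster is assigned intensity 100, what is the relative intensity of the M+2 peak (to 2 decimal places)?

41.96

Binomial terms of (0.47810 + 0.52190)^5: M 0.0250, M+2 0.1363, M+4 0.2977, M+6 0.3249, M+8 0.1774, M+10 0.0387 → M+6 is the base peak.
P(M+6) = C(5,3) × 0.47810^2 × 0.52190^3 = 10 × 0.22857961 × 0.14215492 = 0.324937 (base)
P(M+2) = C(5,1) × 0.47810^4 × 0.52190^1 = 5 × 0.05224864 × 0.5219 = 0.136343
Relative intensity = 0.136343 / 0.324937 × 100 = 41.96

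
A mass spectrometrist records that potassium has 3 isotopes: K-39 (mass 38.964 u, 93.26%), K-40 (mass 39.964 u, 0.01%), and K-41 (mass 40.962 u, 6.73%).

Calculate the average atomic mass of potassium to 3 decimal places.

39.099 u

The abundance-weighted mean is 0.9326 × 38.964 + 0.0001 × 39.964 + 0.0673 × 40.962
= 36.3378 + 0.0040 + 2.7567 = 39.0985 u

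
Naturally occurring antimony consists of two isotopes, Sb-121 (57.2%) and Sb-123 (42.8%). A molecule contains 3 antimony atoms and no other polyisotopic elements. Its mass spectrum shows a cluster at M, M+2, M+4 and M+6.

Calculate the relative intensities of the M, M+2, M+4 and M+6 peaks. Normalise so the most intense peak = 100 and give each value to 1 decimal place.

44.5 : 100.0 : 74.8 : 18.7

Each Sb atom is independently Sb-121 (p = 0.572) or Sb-123 (q = 0.428); the cluster is the binomial expansion (p + q)^3.
P(M) = 0.572^3 = 0.187149
P(M+2) = 3 × 0.572^2 × 0.428^1 = 0.420104
P(M+4) = 3 × 0.572^1 × 0.428^2 = 0.314344
P(M+6) = 0.428^3 = 0.078403
The M+2 peak is largest (0.420104); scaling to 100 gives 44.5 : 100.0 : 74.8 : 18.7.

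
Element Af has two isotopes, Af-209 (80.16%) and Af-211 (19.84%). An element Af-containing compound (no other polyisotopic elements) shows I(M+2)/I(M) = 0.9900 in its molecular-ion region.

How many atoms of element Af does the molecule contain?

For n independent Af atoms, I(M+2)/I(M) = n · (abundance Af-211) / (abundance Af-209) = n · 0.1984/0.8016.
n = 0.9900 × 0.8016/0.1984 = 4.00 ≈ 4

4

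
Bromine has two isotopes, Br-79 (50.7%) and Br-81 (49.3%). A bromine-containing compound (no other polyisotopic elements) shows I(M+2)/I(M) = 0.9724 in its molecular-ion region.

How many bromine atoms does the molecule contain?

With n Br atoms, P(M+2)/P(M) = C(n,1)·p^(n−1)q / p^n = n·q/p = n · 0.493/0.507.
n = 0.9724 × 0.507/0.493 = 1.00 ≈ 1

1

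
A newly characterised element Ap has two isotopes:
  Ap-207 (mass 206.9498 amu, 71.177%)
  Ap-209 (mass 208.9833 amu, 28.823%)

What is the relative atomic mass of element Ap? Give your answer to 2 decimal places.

207.54 amu

Ar = Σ fᵢ·mᵢ = 0.71177 × 206.9498 + 0.28823 × 208.9833
= 147.30066 + 60.23526 = 207.53592 amu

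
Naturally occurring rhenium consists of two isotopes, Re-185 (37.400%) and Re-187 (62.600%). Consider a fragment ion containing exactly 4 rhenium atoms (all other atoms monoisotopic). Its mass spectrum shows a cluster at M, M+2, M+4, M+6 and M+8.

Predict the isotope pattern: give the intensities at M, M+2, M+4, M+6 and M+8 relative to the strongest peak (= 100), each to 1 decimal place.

Each Re atom is independently Re-185 (p = 0.37400) or Re-187 (q = 0.62600); the cluster is the binomial expansion (p + q)^4.
P(M) = 0.37400^4 = 0.019565
P(M+2) = 4 × 0.37400^3 × 0.62600^1 = 0.130993
P(M+4) = 6 × 0.37400^2 × 0.62600^2 = 0.328884
P(M+6) = 4 × 0.37400^1 × 0.62600^3 = 0.366990
P(M+8) = 0.62600^4 = 0.153567
The M+6 peak is largest (0.366990); scaling to 100 gives 5.3 : 35.7 : 89.6 : 100.0 : 41.8.

5.3 : 35.7 : 89.6 : 100.0 : 41.8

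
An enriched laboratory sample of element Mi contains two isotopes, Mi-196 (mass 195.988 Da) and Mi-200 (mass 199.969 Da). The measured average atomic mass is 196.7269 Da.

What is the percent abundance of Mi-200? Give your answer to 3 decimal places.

18.561%

Let x be the fractional abundance of Mi-196; then Mi-200 has abundance 1 − x.
195.988·x + 199.969·(1 − x) = 196.7269
(195.988 − 199.969)·x = 196.7269 − 199.969
x = -3.2421 / -3.981 = 0.81439 → 81.439% Mi-196, 18.561% Mi-200.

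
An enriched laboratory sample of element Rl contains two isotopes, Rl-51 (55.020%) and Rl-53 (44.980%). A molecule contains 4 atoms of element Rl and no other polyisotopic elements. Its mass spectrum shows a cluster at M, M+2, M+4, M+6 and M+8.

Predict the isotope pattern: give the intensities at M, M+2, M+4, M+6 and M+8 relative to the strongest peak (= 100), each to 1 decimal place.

Each Rl atom is independently Rl-51 (p = 0.55020) or Rl-53 (q = 0.44980); the cluster is the binomial expansion (p + q)^4.
P(M) = 0.55020^4 = 0.091639
P(M+2) = 4 × 0.55020^3 × 0.44980^1 = 0.299669
P(M+4) = 6 × 0.55020^2 × 0.44980^2 = 0.367478
P(M+6) = 4 × 0.55020^1 × 0.44980^3 = 0.200281
P(M+8) = 0.44980^4 = 0.040933
The M+4 peak is largest (0.367478); scaling to 100 gives 24.9 : 81.5 : 100.0 : 54.5 : 11.1.

24.9 : 81.5 : 100.0 : 54.5 : 11.1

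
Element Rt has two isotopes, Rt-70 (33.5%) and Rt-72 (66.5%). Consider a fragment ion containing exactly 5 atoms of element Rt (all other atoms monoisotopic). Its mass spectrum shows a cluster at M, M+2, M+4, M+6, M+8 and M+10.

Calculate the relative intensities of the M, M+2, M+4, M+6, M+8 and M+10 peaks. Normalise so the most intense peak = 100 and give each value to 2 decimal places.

The 5 Rt atoms are independent, so intensities follow the terms of (0.335 + 0.665)^5.
P(M) = 0.335^5 = 0.004219
P(M+2) = 5 × 0.335^4 × 0.665^1 = 0.041877
P(M+4) = 10 × 0.335^3 × 0.665^2 = 0.166256
P(M+6) = 10 × 0.335^2 × 0.665^3 = 0.330031
P(M+8) = 5 × 0.335^1 × 0.665^4 = 0.327568
P(M+10) = 0.665^5 = 0.130049
The M+6 peak is largest (0.330031); scaling to 100 gives 1.28 : 12.69 : 50.38 : 100.00 : 99.25 : 39.41.

1.28 : 12.69 : 50.38 : 100.00 : 99.25 : 39.41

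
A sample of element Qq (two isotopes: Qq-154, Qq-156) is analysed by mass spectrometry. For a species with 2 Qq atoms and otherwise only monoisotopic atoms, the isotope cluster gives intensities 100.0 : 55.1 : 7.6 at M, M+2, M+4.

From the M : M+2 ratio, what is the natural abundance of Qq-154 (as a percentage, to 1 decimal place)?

78.4%

Write p for the Qq-154 fraction. I(M+2)/I(M) = [C(2,1)·p^1·(1−p)] / p^2 = 2·(1−p)/p = 55.1/100.0 = 0.5510
(1−p)/p = 0.5510/2 = 0.2755  ⇒  p = 1/(1 + 0.2755) = 0.7840
Qq-154: 78.4%, Qq-156: 21.6%.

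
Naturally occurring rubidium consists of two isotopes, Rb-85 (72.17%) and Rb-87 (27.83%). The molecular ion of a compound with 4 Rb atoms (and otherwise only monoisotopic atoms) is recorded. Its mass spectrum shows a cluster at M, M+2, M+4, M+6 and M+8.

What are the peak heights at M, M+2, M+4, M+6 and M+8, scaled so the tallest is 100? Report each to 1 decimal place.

Each Rb atom is independently Rb-85 (p = 0.7217) or Rb-87 (q = 0.2783); the cluster is the binomial expansion (p + q)^4.
P(M) = 0.7217^4 = 0.271286
P(M+2) = 4 × 0.7217^3 × 0.2783^1 = 0.418450
P(M+4) = 6 × 0.7217^2 × 0.2783^2 = 0.242042
P(M+6) = 4 × 0.7217^1 × 0.2783^3 = 0.062224
P(M+8) = 0.2783^4 = 0.005999
The M+2 peak is largest (0.418450); scaling to 100 gives 64.8 : 100.0 : 57.8 : 14.9 : 1.4.

64.8 : 100.0 : 57.8 : 14.9 : 1.4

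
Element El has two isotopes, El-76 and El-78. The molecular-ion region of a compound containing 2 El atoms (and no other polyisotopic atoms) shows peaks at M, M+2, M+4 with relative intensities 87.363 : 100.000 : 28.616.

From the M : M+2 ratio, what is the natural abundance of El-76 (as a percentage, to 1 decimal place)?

63.6%

Let p = fractional abundance of El-76. I(M+2)/I(M) = [C(2,1)·p^1·(1−p)] / p^2 = 2·(1−p)/p = 100.000/87.363 = 1.1446
(1−p)/p = 1.1446/2 = 0.5723  ⇒  p = 1/(1 + 0.5723) = 0.6360
El-76: 63.6%, El-78: 36.4%.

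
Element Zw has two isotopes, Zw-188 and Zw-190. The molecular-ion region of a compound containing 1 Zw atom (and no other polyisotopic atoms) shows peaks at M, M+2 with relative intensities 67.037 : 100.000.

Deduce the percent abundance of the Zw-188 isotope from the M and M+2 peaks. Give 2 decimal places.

40.13%

Write p for the Zw-188 fraction. I(M+2)/I(M) = [C(1,1)·p^0·(1−p)] / p^1 = 1·(1−p)/p = 100.000/67.037 = 1.4917
(1−p)/p = 1.4917/1 = 1.4917  ⇒  p = 1/(1 + 1.4917) = 0.4013
Zw-188: 40.13%, Zw-190: 59.87%.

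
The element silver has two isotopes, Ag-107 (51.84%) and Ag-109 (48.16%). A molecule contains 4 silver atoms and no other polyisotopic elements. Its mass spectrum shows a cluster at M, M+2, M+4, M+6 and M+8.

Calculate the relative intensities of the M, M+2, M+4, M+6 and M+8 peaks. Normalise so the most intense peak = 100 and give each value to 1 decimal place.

19.3 : 71.8 : 100.0 : 61.9 : 14.4

Each Ag atom is independently Ag-107 (p = 0.5184) or Ag-109 (q = 0.4816); the cluster is the binomial expansion (p + q)^4.
P(M) = 0.5184^4 = 0.072220
P(M+2) = 4 × 0.5184^3 × 0.4816^1 = 0.268375
P(M+4) = 6 × 0.5184^2 × 0.4816^2 = 0.373985
P(M+6) = 4 × 0.5184^1 × 0.4816^3 = 0.231624
P(M+8) = 0.4816^4 = 0.053795
The M+4 peak is largest (0.373985); scaling to 100 gives 19.3 : 71.8 : 100.0 : 61.9 : 14.4.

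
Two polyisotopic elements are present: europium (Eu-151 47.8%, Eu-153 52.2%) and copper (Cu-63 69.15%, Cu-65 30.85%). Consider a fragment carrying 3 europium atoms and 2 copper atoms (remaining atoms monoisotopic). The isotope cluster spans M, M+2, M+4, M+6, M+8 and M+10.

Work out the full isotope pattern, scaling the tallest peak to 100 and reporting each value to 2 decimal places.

14.93 : 62.22 : 100.00 : 76.82 : 27.97 : 3.87

Europium pattern (n=3): 0.10921535 : 0.35780594 : 0.39074206 : 0.14223665
Copper pattern (n=2): 0.47817225 : 0.4266555 : 0.09517225
Convolve the two distributions (both contribute in 2-u steps):
  M: 0.10921535×0.47817225 = 0.052224
  M+2: 0.10921535×0.4266555 + 0.35780594×0.47817225 = 0.217690
  M+4: 0.10921535×0.09517225 + 0.35780594×0.4266555 + 0.39074206×0.47817225 = 0.349896
  M+6: 0.35780594×0.09517225 + 0.39074206×0.4266555 + 0.14223665×0.47817225 = 0.268779
  M+8: 0.39074206×0.09517225 + 0.14223665×0.4266555 = 0.097874
  M+10: 0.14223665×0.09517225 = 0.013537
Scale to base peak (0.349896) = 100: 14.93 : 62.22 : 100.00 : 76.82 : 27.97 : 3.87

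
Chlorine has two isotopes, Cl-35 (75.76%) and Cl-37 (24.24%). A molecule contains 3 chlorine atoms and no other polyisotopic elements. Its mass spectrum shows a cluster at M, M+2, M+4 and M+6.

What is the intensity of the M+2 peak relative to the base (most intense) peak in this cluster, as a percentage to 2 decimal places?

95.99%

Term probabilities: M 0.4348, M+2 0.4174, M+4 0.1335, M+6 0.0142. Base peak = M.
P(M) = C(3,0) × 0.7576^3 × 0.2424^0 = 1 × 0.4348304 × 1.0000 = 0.434830 (base)
P(M+2) = C(3,1) × 0.7576^2 × 0.2424^1 = 3 × 0.57395776 × 0.2424 = 0.417382
Relative intensity = 0.417382 / 0.434830 × 100 = 95.99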